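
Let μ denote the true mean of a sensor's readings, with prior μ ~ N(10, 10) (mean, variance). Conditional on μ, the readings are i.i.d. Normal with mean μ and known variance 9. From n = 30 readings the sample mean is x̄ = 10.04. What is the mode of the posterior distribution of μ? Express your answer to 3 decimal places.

n = 30, x̄ = 10.04.
For a Normal prior and Normal likelihood with known variance, the posterior is Normal; its mode equals its mean, the precision-weighted average.
Prior precision 1/σ₀² = 1/10 = 0.1; data precision n/σ² = 30/9 = 10/3.
μ̂ = (0.1·10 + (10/3)·10.04) / (0.1 + 10/3) = (517/15)/(103/30) = 1034/103 ≈ 10.039.

μ̂_MAP = 10.039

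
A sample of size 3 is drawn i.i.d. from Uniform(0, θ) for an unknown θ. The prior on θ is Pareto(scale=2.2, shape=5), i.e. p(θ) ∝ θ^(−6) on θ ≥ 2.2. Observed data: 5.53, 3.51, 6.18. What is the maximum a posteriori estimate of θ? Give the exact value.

θ̂_MAP = 6.18

The Uniform(0, θ) likelihood is θ^(−n) for θ ≥ max(xᵢ), zero otherwise. Here max(xᵢ) = 6.18.
Posterior ∝ θ^(−6) · θ^(−3) = θ^(−9) on θ ≥ max(2.2, 6.18) = 6.18.
This density is strictly decreasing in θ, so the posterior mode lies at the lower boundary of the support.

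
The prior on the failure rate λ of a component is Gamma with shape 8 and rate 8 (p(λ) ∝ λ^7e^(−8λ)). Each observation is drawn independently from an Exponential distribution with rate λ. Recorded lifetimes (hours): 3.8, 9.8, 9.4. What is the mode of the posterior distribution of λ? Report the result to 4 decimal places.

λ̂_MAP = 0.3226

The Exponential(rate=λ) likelihood is ∝ λ^n e^(−λΣtᵢ). Here n = 3 and Σtᵢ = 3.8 + 9.8 + 9.4 = 23.
Posterior ∝ λ^7e^(−8λ) · λ^3e^(−23λ) = λ^10e^(−31λ), i.e. Gamma(11, 31).
Mode = (a−1)/b = 10/31 ≈ 0.3226.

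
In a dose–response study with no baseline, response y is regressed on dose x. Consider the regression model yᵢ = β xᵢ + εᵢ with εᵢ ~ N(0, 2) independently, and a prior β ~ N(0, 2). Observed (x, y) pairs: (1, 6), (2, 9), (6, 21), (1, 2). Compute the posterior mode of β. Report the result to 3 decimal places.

β̂_MAP = 3.535

log p(β | y) = −Σ(yᵢ − βxᵢ)²/(2·2) − β²/(2·2) + const.
Setting the derivative to zero: Σxᵢ(yᵢ − βxᵢ)/2 − β/2 = 0, so β = Σxᵢyᵢ / (Σxᵢ² + σ²/τ²).
Σxᵢyᵢ = 1·6 + 2·9 + 6·21 + 1·2 = 152; Σxᵢ² = 42; σ²/τ² = 1.
β̂_MAP = 152 / (42 + 1) = 152/43 ≈ 3.535.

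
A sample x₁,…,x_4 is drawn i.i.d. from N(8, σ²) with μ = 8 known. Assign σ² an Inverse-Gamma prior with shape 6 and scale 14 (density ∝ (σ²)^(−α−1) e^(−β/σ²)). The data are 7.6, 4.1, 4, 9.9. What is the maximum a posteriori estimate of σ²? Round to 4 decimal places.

σ̂²_MAP = 3.4989

Sum of squared deviations about the known mean: SS = (7.6−8)² + (4.1−8)² + (4−8)² + (9.9−8)² = 34.98.
The Normal likelihood contributes (σ²)^(−n/2) exp(−SS/(2σ²)), so the posterior is Inverse-Gamma(α + n/2, β + SS/2) = Inverse-Gamma(8, 31.49).
The mode of Inverse-Gamma(a, b) is b/(a+1) = 31.49/9 ≈ 3.4989.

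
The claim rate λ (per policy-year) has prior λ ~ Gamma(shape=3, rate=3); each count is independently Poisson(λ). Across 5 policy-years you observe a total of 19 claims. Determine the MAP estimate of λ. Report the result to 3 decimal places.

λ̂_MAP = 2.625

Σxᵢ = 19, n = 5.
Posterior ∝ λ^2e^(−3λ) · λ^19e^(−5λ) = λ^21e^(−8λ), i.e. Gamma(shape=22, rate=8).
The mode of a Gamma(a, b) with a ≥ 1 (shape–rate) is (a−1)/b = 21/8 ≈ 2.625.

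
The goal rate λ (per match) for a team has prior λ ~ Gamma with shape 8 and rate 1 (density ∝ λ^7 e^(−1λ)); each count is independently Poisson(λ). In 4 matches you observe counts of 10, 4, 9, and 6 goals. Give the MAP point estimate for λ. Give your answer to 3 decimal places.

Σxᵢ = 10+4+9+6 = 29, with n = 4.
Posterior ∝ λ^7e^(−1λ) · λ^29e^(−4λ) = λ^36e^(−5λ), i.e. Gamma(shape=37, rate=5).
The mode of a Gamma(a, b) with a ≥ 1 (shape–rate) is (a−1)/b = 36/5 ≈ 7.200.

λ̂_MAP = 7.200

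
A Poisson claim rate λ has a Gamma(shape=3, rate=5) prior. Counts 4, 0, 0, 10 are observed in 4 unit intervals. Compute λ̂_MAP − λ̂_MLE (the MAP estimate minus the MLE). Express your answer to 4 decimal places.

MAP − MLE = -1.7222

Σxᵢ = 14. Posterior is Gamma(17, 9); MAP = (17−1)/9 = 16/9 ≈ 1.77778.
MLE = x̄ = 14/4 ≈ 3.50000.
Difference = 16/9 − 14/4 = -31/18 ≈ -1.7222.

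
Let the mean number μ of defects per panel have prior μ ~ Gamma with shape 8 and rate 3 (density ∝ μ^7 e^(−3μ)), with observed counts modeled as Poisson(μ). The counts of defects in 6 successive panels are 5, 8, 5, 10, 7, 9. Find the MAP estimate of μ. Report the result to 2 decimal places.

μ̂_MAP = 5.67

Σxᵢ = 5+8+5+10+7+9 = 44, with n = 6.
Posterior ∝ μ^7e^(−3μ) · μ^44e^(−6μ) = μ^51e^(−9μ), i.e. Gamma(shape=52, rate=9).
The mode of a Gamma(a, b) with a ≥ 1 (shape–rate) is (a−1)/b = 51/9 ≈ 5.67.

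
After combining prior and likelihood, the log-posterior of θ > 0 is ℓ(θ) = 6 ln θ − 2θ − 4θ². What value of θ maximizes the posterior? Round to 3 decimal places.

ℓ'(θ) = 6/θ − 2 − 8θ. Setting this to zero and multiplying by θ: 8θ² + 2θ − 6 = 0.
θ = (−2 + √(2² + 4·8·6)) / (2·8) = (−2 + √196) / 16 = (−2 + 14)/16 = 3/4.
ℓ''(θ) = −6/θ² − 8 < 0, confirming a maximum.

θ̂_MAP = 0.750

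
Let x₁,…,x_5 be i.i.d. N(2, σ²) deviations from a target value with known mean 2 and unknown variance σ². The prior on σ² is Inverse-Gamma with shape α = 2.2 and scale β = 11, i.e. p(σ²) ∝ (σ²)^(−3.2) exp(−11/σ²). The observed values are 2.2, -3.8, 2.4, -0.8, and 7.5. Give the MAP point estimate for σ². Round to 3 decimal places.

Sum of squared deviations about the known mean: SS = (2.2−2)² + (-3.8−2)² + (2.4−2)² + (-0.8−2)² + (7.5−2)² = 71.93.
The Normal likelihood contributes (σ²)^(−n/2) exp(−SS/(2σ²)), so the posterior is Inverse-Gamma(α + n/2, β + SS/2) = Inverse-Gamma(4.7, 46.965).
The mode of Inverse-Gamma(a, b) is b/(a+1) = 46.965/5.7 ≈ 8.239.

σ̂²_MAP = 8.239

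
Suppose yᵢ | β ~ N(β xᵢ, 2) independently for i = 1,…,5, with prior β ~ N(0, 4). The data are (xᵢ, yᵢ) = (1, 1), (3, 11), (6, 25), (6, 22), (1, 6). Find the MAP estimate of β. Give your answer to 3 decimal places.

log p(β | y) = −Σ(yᵢ − βxᵢ)²/(2·2) − β²/(2·4) + const.
Setting the derivative to zero: Σxᵢ(yᵢ − βxᵢ)/2 − β/4 = 0, so β = Σxᵢyᵢ / (Σxᵢ² + σ²/τ²).
Σxᵢyᵢ = 1·1 + 3·11 + 6·25 + 6·22 + 1·6 = 322; Σxᵢ² = 83; σ²/τ² = 0.5.
β̂_MAP = 322 / (83 + 0.5) = 322/83.5 ≈ 3.856.

β̂_MAP = 3.856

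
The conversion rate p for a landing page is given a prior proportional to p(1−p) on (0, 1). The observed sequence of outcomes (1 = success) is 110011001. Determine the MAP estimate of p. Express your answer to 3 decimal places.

The prior density ∝ p(1−p)^1 is the kernel of Beta(2, 2).
Data: 5 successes in 9 trials (from the sequence). The binomial likelihood contributes p^5(1−p)^4, so the posterior is Beta(2+5, 2+4) = Beta(7, 6).
For Beta(a, b) with a, b > 1 the mode is (a−1)/(a+b−2) = 6/11 ≈ 0.545.

p̂_MAP = 0.545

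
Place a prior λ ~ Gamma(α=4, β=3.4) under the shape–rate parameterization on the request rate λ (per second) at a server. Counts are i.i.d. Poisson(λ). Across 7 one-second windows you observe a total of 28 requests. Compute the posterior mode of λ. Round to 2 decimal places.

λ̂_MAP = 2.98

Σxᵢ = 28, n = 7.
Posterior ∝ λ^3e^(−3.4λ) · λ^28e^(−7λ) = λ^31e^(−10.4λ), i.e. Gamma(shape=32, rate=10.4).
The mode of a Gamma(a, b) with a ≥ 1 (shape–rate) is (a−1)/b = 31/10.4 ≈ 2.98.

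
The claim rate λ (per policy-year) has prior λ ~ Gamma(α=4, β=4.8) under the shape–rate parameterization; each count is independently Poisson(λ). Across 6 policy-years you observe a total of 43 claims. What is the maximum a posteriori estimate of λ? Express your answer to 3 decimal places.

λ̂_MAP = 4.259

Σxᵢ = 43, n = 6.
Posterior ∝ λ^3e^(−4.8λ) · λ^43e^(−6λ) = λ^46e^(−10.8λ), i.e. Gamma(shape=47, rate=10.8).
The mode of a Gamma(a, b) with a ≥ 1 (shape–rate) is (a−1)/b = 46/10.8 ≈ 4.259.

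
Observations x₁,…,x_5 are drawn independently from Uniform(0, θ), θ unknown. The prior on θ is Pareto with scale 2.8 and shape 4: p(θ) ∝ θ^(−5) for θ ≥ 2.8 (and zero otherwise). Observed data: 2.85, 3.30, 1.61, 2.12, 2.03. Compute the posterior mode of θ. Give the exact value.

The Uniform(0, θ) likelihood is θ^(−n) for θ ≥ max(xᵢ), zero otherwise. Here max(xᵢ) = 3.30.
Posterior ∝ θ^(−5) · θ^(−5) = θ^(−10) on θ ≥ max(2.8, 3.30) = 3.30.
This density is strictly decreasing in θ, so the posterior mode lies at the lower boundary of the support.

θ̂_MAP = 3.30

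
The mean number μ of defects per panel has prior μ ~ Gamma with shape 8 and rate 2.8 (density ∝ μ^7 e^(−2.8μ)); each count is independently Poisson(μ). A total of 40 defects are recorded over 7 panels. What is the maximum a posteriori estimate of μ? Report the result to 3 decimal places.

μ̂_MAP = 4.796

Σxᵢ = 40, n = 7.
Posterior ∝ μ^7e^(−2.8μ) · μ^40e^(−7μ) = μ^47e^(−9.8μ), i.e. Gamma(shape=48, rate=9.8).
The mode of a Gamma(a, b) with a ≥ 1 (shape–rate) is (a−1)/b = 47/9.8 ≈ 4.796.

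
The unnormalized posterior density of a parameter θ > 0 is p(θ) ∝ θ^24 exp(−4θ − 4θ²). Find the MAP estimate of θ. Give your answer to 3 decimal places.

ℓ'(θ) = 24/θ − 4 − 8θ. Setting this to zero and multiplying by θ: 8θ² + 4θ − 24 = 0.
θ = (−4 + √(4² + 4·8·24)) / (2·8) = (−4 + √784) / 16 = (−4 + 28)/16 = 3/2.
ℓ''(θ) = −24/θ² − 8 < 0, confirming a maximum.

θ̂_MAP = 1.500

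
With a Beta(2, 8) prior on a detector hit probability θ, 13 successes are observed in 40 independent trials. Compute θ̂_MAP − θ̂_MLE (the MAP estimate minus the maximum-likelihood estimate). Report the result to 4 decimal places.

Posterior is Beta(15, 35); MAP = (15−1)/(50−2) = 14/48 ≈ 0.29167.
MLE ignores the prior: θ̂_MLE = k/n = 13/40 ≈ 0.32500.
Difference = 14/48 − 13/40 = -1/30 ≈ -0.0333.

MAP − MLE = -0.0333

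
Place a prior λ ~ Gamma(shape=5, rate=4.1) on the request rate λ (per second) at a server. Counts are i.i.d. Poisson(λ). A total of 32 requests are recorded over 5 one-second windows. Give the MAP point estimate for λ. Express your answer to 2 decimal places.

Σxᵢ = 32, n = 5.
Posterior ∝ λ^4e^(−4.1λ) · λ^32e^(−5λ) = λ^36e^(−9.1λ), i.e. Gamma(shape=37, rate=9.1).
The mode of a Gamma(a, b) with a ≥ 1 (shape–rate) is (a−1)/b = 36/9.1 ≈ 3.96.

λ̂_MAP = 3.96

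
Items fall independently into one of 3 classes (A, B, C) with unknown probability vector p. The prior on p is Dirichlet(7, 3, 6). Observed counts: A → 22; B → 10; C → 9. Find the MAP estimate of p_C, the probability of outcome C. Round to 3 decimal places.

MAP estimate of p_C = 0.259

The posterior is Dirichlet(αᵢ + nᵢ) = Dirichlet(29, 13, 15).
For a Dirichlet(a₁,…,a_K) with all aᵢ > 1, the mode has j-th component (aⱼ − 1)/(Σaᵢ − K).
Here Σaᵢ = 57 and K = 3, so p_C = (15 − 1)/(57 − 3) = 14/54 ≈ 0.259.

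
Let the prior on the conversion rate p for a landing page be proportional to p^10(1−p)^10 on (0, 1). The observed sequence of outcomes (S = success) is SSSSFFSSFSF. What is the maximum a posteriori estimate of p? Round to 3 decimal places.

p̂_MAP = 0.548

The prior density ∝ p^10(1−p)^10 is the kernel of Beta(11, 11).
Data: 7 successes in 11 trials (from the sequence). The binomial likelihood contributes p^7(1−p)^4, so the posterior is Beta(11+7, 11+4) = Beta(18, 15).
For Beta(a, b) with a, b > 1 the mode is (a−1)/(a+b−2) = 17/31 ≈ 0.548.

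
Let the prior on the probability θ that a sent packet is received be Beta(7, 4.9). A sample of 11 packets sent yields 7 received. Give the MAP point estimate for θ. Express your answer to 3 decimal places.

θ̂_MAP = 0.622

Prior: Beta(7, 4.9).
Data: 7 successes in 11 trials. The binomial likelihood contributes θ^7(1−θ)^4, so the posterior is Beta(7+7, 4.9+4) = Beta(14, 8.9).
For Beta(a, b) with a, b > 1 the mode is (a−1)/(a+b−2) = 13/20.9 ≈ 0.622.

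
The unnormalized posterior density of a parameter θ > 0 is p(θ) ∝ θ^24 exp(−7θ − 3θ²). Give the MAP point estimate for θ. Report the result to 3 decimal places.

ℓ'(θ) = 24/θ − 7 − 6θ. Setting this to zero and multiplying by θ: 6θ² + 7θ − 24 = 0.
θ = (−7 + √(7² + 4·6·24)) / (2·6) = (−7 + √625) / 12 = (−7 + 25)/12 = 3/2.
ℓ''(θ) = −24/θ² − 6 < 0, confirming a maximum.

θ̂_MAP = 1.500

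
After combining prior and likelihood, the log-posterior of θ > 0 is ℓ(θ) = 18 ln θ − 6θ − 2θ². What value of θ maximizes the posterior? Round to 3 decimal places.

ℓ'(θ) = 18/θ − 6 − 4θ. Setting this to zero and multiplying by θ: 4θ² + 6θ − 18 = 0.
θ = (−6 + √(6² + 4·4·18)) / (2·4) = (−6 + √324) / 8 = (−6 + 18)/8 = 3/2.
ℓ''(θ) = −18/θ² − 4 < 0, confirming a maximum.

θ̂_MAP = 1.500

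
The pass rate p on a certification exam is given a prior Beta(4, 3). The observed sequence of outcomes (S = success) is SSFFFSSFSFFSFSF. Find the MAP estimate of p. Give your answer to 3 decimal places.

p̂_MAP = 0.500

Prior: Beta(4, 3).
Data: 7 successes in 15 trials (from the sequence). The binomial likelihood contributes p^7(1−p)^8, so the posterior is Beta(4+7, 3+8) = Beta(11, 11).
For Beta(a, b) with a, b > 1 the mode is (a−1)/(a+b−2) = 10/20 ≈ 0.500.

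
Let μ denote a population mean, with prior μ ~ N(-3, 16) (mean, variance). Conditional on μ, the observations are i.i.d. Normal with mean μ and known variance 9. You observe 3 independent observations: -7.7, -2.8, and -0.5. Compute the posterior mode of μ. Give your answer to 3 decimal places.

n = 3; x̄ = ((-7.7) + (-2.8) + (-0.5))/3 = -11/3 = -11/3 ≈ -3.6667.
For a Normal prior and Normal likelihood with known variance, the posterior is Normal; its mode equals its mean, the precision-weighted average.
Prior precision 1/σ₀² = 1/16 = 0.0625; data precision n/σ² = 3/9 = 1/3.
μ̂ = (0.0625·(-3) + (1/3)·(-11/3)) / (0.0625 + 1/3) = (-203/144)/(19/48) = -203/57 ≈ -3.561.

μ̂_MAP = -3.561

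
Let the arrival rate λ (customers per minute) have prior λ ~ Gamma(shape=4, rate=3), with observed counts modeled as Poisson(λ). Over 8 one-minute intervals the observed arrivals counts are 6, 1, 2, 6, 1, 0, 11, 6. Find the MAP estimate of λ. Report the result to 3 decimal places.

λ̂_MAP = 3.273

Σxᵢ = 6+1+2+6+1+0+11+6 = 33, with n = 8.
Posterior ∝ λ^3e^(−3λ) · λ^33e^(−8λ) = λ^36e^(−11λ), i.e. Gamma(shape=37, rate=11).
The mode of a Gamma(a, b) with a ≥ 1 (shape–rate) is (a−1)/b = 36/11 ≈ 3.273.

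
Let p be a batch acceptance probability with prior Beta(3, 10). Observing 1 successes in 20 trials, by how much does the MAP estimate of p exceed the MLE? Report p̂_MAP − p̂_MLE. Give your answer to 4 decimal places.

MAP − MLE = 0.0468

Posterior is Beta(4, 29); MAP = (4−1)/(33−2) = 3/31 ≈ 0.09677.
MLE ignores the prior: p̂_MLE = k/n = 1/20 ≈ 0.05000.
Difference = 3/31 − 1/20 = 29/620 ≈ 0.0468.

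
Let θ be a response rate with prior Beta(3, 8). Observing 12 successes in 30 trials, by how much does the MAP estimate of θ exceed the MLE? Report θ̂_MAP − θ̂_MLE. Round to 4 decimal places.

MAP − MLE = -0.0410

Posterior is Beta(15, 26); MAP = (15−1)/(41−2) = 14/39 ≈ 0.35897.
MLE ignores the prior: θ̂_MLE = k/n = 12/30 ≈ 0.40000.
Difference = 14/39 − 12/30 = -8/195 ≈ -0.0410.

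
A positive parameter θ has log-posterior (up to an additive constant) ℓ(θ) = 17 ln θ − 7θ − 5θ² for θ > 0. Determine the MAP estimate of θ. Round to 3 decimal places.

ℓ'(θ) = 17/θ − 7 − 10θ. Setting this to zero and multiplying by θ: 10θ² + 7θ − 17 = 0.
θ = (−7 + √(7² + 4·10·17)) / (2·10) = (−7 + √729) / 20 = (−7 + 27)/20 = 1.
ℓ''(θ) = −17/θ² − 10 < 0, confirming a maximum.

θ̂_MAP = 1.000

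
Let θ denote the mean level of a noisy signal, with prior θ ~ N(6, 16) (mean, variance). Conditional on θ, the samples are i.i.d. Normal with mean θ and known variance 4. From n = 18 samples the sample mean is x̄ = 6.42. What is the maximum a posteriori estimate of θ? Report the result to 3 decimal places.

n = 18, x̄ = 6.42.
For a Normal prior and Normal likelihood with known variance, the posterior is Normal; its mode equals its mean, the precision-weighted average.
Prior precision 1/σ₀² = 1/16 = 0.0625; data precision n/σ² = 18/4 = 4.5.
θ̂ = (0.0625·6 + 4.5·6.42) / (0.0625 + 4.5) = 29.265/4.5625 = 11706/1825 ≈ 6.414.

θ̂_MAP = 6.414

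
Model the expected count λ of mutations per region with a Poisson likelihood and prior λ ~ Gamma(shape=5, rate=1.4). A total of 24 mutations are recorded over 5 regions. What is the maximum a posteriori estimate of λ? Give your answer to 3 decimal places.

Σxᵢ = 24, n = 5.
Posterior ∝ λ^4e^(−1.4λ) · λ^24e^(−5λ) = λ^28e^(−6.4λ), i.e. Gamma(shape=29, rate=6.4).
The mode of a Gamma(a, b) with a ≥ 1 (shape–rate) is (a−1)/b = 28/6.4 ≈ 4.375.

λ̂_MAP = 4.375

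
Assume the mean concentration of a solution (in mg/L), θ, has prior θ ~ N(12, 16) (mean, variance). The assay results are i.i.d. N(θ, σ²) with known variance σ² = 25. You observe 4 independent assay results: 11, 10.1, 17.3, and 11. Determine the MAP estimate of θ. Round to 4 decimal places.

n = 4; x̄ = (11 + 10.1 + 17.3 + 11)/4 = 49.4/4 = 12.35.
For a Normal prior and Normal likelihood with known variance, the posterior is Normal; its mode equals its mean, the precision-weighted average.
Prior precision 1/σ₀² = 1/16 = 0.0625; data precision n/σ² = 4/25 = 0.16.
θ̂ = (0.0625·12 + 0.16·12.35) / (0.0625 + 0.16) = 2.726/0.2225 = 5452/445 ≈ 12.2517.

θ̂_MAP = 12.2517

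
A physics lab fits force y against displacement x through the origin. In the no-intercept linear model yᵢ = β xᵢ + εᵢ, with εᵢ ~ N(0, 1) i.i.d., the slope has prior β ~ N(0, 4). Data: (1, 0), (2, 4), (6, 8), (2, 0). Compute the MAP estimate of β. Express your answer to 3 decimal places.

log p(β | y) = −Σ(yᵢ − βxᵢ)²/(2·1) − β²/(2·4) + const.
Setting the derivative to zero: Σxᵢ(yᵢ − βxᵢ)/1 − β/4 = 0, so β = Σxᵢyᵢ / (Σxᵢ² + σ²/τ²).
Σxᵢyᵢ = 1·0 + 2·4 + 6·8 + 2·0 = 56; Σxᵢ² = 45; σ²/τ² = 0.25.
β̂_MAP = 56 / (45 + 0.25) = 56/45.25 ≈ 1.238.

β̂_MAP = 1.238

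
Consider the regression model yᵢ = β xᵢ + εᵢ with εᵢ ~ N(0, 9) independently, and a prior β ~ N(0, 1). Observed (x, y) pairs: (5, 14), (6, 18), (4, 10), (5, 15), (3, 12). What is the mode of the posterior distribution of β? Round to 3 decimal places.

β̂_MAP = 2.742

log p(β | y) = −Σ(yᵢ − βxᵢ)²/(2·9) − β²/(2·1) + const.
Setting the derivative to zero: Σxᵢ(yᵢ − βxᵢ)/9 − β/1 = 0, so β = Σxᵢyᵢ / (Σxᵢ² + σ²/τ²).
Σxᵢyᵢ = 5·14 + 6·18 + 4·10 + 5·15 + 3·12 = 329; Σxᵢ² = 111; σ²/τ² = 9.
β̂_MAP = 329 / (111 + 9) = 329/120 ≈ 2.742.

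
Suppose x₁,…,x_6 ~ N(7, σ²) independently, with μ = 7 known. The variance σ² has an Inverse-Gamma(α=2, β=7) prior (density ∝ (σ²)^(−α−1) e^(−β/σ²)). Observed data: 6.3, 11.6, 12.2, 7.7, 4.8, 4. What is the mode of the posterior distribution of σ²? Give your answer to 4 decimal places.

Sum of squared deviations about the known mean: SS = (6.3−7)² + (11.6−7)² + (12.2−7)² + (7.7−7)² + (4.8−7)² + (4−7)² = 63.02.
The Normal likelihood contributes (σ²)^(−n/2) exp(−SS/(2σ²)), so the posterior is Inverse-Gamma(α + n/2, β + SS/2) = Inverse-Gamma(5, 38.51).
The mode of Inverse-Gamma(a, b) is b/(a+1) = 38.51/6 ≈ 6.4183.

σ̂²_MAP = 6.4183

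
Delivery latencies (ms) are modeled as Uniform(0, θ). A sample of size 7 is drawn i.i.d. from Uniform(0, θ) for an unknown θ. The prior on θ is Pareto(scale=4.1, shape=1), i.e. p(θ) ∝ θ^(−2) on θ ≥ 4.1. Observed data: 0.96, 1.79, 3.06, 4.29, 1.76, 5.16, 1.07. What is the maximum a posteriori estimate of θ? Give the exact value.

θ̂_MAP = 5.16

The Uniform(0, θ) likelihood is θ^(−n) for θ ≥ max(xᵢ), zero otherwise. Here max(xᵢ) = 5.16.
Posterior ∝ θ^(−2) · θ^(−7) = θ^(−9) on θ ≥ max(4.1, 5.16) = 5.16.
This density is strictly decreasing in θ, so the posterior mode lies at the lower boundary of the support.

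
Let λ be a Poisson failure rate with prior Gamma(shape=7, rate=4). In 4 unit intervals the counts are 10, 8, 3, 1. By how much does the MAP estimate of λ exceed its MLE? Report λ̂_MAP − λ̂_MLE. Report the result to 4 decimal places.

Σxᵢ = 22. Posterior is Gamma(29, 8); MAP = (29−1)/8 = 28/8 ≈ 3.50000.
MLE = x̄ = 22/4 ≈ 5.50000.
Difference = 28/8 − 22/4 = -2 ≈ -2.0000.

MAP − MLE = -2.0000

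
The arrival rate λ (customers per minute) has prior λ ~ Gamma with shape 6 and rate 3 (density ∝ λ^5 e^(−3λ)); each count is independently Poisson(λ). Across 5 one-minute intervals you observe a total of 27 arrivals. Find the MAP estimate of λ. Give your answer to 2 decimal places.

λ̂_MAP = 4.00

Σxᵢ = 27, n = 5.
Posterior ∝ λ^5e^(−3λ) · λ^27e^(−5λ) = λ^32e^(−8λ), i.e. Gamma(shape=33, rate=8).
The mode of a Gamma(a, b) with a ≥ 1 (shape–rate) is (a−1)/b = 32/8 ≈ 4.00.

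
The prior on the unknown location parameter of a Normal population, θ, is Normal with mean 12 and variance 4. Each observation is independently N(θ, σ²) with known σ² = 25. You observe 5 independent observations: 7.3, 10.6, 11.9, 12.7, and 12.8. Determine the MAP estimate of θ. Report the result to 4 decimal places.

n = 5; x̄ = (7.3 + 10.6 + 11.9 + 12.7 + 12.8)/5 = 55.3/5 = 11.06.
For a Normal prior and Normal likelihood with known variance, the posterior is Normal; its mode equals its mean, the precision-weighted average.
Prior precision 1/σ₀² = 1/4 = 0.25; data precision n/σ² = 5/25 = 0.2.
θ̂ = (0.25·12 + 0.2·11.06) / (0.25 + 0.2) = 5.212/0.45 = 2606/225 ≈ 11.5822.

θ̂_MAP = 11.5822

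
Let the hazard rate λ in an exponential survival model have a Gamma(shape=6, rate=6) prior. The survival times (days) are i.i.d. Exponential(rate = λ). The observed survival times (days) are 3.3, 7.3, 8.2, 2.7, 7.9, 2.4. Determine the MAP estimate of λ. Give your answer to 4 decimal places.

λ̂_MAP = 0.2910

The Exponential(rate=λ) likelihood is ∝ λ^n e^(−λΣtᵢ). Here n = 6 and Σtᵢ = 3.3 + 7.3 + 8.2 + 2.7 + 7.9 + 2.4 = 31.8.
Posterior ∝ λ^5e^(−6λ) · λ^6e^(−31.8λ) = λ^11e^(−37.8λ), i.e. Gamma(12, 37.8).
Mode = (a−1)/b = 11/37.8 ≈ 0.2910.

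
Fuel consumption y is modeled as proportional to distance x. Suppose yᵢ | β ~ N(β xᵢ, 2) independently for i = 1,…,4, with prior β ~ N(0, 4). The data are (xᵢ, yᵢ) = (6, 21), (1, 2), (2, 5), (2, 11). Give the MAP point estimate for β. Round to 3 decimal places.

log p(β | y) = −Σ(yᵢ − βxᵢ)²/(2·2) − β²/(2·4) + const.
Setting the derivative to zero: Σxᵢ(yᵢ − βxᵢ)/2 − β/4 = 0, so β = Σxᵢyᵢ / (Σxᵢ² + σ²/τ²).
Σxᵢyᵢ = 6·21 + 1·2 + 2·5 + 2·11 = 160; Σxᵢ² = 45; σ²/τ² = 0.5.
β̂_MAP = 160 / (45 + 0.5) = 160/45.5 ≈ 3.516.

β̂_MAP = 3.516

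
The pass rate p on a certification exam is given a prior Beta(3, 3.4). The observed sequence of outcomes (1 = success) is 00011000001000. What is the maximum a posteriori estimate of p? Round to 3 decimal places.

p̂_MAP = 0.272

Prior: Beta(3, 3.4).
Data: 3 successes in 14 trials (from the sequence). The binomial likelihood contributes p^3(1−p)^11, so the posterior is Beta(3+3, 3.4+11) = Beta(6, 14.4).
For Beta(a, b) with a, b > 1 the mode is (a−1)/(a+b−2) = 5/18.4 ≈ 0.272.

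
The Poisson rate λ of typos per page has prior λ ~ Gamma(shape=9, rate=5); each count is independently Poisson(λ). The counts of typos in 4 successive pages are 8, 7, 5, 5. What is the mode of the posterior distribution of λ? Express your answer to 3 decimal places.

Σxᵢ = 8+7+5+5 = 25, with n = 4.
Posterior ∝ λ^8e^(−5λ) · λ^25e^(−4λ) = λ^33e^(−9λ), i.e. Gamma(shape=34, rate=9).
The mode of a Gamma(a, b) with a ≥ 1 (shape–rate) is (a−1)/b = 33/9 ≈ 3.667.

λ̂_MAP = 3.667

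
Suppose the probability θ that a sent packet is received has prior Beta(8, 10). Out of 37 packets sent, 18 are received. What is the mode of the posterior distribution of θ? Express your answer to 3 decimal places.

Prior: Beta(8, 10).
Data: 18 successes in 37 trials. The binomial likelihood contributes θ^18(1−θ)^19, so the posterior is Beta(8+18, 10+19) = Beta(26, 29).
For Beta(a, b) with a, b > 1 the mode is (a−1)/(a+b−2) = 25/53 ≈ 0.472.

θ̂_MAP = 0.472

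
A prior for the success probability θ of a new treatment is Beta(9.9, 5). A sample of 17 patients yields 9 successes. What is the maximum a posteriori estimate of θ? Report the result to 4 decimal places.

θ̂_MAP = 0.5987

Prior: Beta(9.9, 5).
Data: 9 successes in 17 trials. The binomial likelihood contributes θ^9(1−θ)^8, so the posterior is Beta(9.9+9, 5+8) = Beta(18.9, 13).
For Beta(a, b) with a, b > 1 the mode is (a−1)/(a+b−2) = 17.9/29.9 ≈ 0.5987.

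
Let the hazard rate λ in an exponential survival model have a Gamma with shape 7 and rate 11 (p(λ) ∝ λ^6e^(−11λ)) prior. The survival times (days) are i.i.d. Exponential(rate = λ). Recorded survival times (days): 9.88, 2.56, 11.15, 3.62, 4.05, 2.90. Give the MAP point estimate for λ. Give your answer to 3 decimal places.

The Exponential(rate=λ) likelihood is ∝ λ^n e^(−λΣtᵢ). Here n = 6 and Σtᵢ = 9.88 + 2.56 + 11.15 + 3.62 + 4.05 + 2.90 = 34.16.
Posterior ∝ λ^6e^(−11λ) · λ^6e^(−34.16λ) = λ^12e^(−45.16λ), i.e. Gamma(13, 45.16).
Mode = (a−1)/b = 12/45.16 ≈ 0.266.

λ̂_MAP = 0.266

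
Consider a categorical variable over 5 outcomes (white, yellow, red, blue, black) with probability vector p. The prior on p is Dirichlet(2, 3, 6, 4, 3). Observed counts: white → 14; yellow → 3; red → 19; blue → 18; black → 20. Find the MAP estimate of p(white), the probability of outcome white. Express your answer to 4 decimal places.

The posterior is Dirichlet(αᵢ + nᵢ) = Dirichlet(16, 6, 25, 22, 23).
For a Dirichlet(a₁,…,a_K) with all aᵢ > 1, the mode has j-th component (aⱼ − 1)/(Σaᵢ − K).
Here Σaᵢ = 92 and K = 5, so p(white) = (16 − 1)/(92 − 5) = 15/87 ≈ 0.1724.

MAP estimate of p(white) = 0.1724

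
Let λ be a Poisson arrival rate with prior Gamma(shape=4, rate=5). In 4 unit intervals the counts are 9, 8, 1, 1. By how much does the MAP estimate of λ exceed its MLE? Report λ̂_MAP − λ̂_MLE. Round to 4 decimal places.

MAP − MLE = -2.3056

Σxᵢ = 19. Posterior is Gamma(23, 9); MAP = (23−1)/9 = 22/9 ≈ 2.44444.
MLE = x̄ = 19/4 ≈ 4.75000.
Difference = 22/9 − 19/4 = -83/36 ≈ -2.3056.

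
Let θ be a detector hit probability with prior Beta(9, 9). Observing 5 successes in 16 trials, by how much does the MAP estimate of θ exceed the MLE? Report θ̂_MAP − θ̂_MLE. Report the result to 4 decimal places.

MAP − MLE = 0.0938

Posterior is Beta(14, 20); MAP = (14−1)/(34−2) = 13/32 ≈ 0.40625.
MLE ignores the prior: θ̂_MLE = k/n = 5/16 ≈ 0.31250.
Difference = 13/32 − 5/16 = 3/32 ≈ 0.0938.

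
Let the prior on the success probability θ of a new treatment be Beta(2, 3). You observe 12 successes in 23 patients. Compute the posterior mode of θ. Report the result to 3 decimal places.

θ̂_MAP = 0.500

Prior: Beta(2, 3).
Data: 12 successes in 23 trials. The binomial likelihood contributes θ^12(1−θ)^11, so the posterior is Beta(2+12, 3+11) = Beta(14, 14).
For Beta(a, b) with a, b > 1 the mode is (a−1)/(a+b−2) = 13/26 ≈ 0.500.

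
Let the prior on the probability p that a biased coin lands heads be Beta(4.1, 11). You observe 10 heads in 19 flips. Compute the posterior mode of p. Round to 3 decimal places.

p̂_MAP = 0.408

Prior: Beta(4.1, 11).
Data: 10 successes in 19 trials. The binomial likelihood contributes p^10(1−p)^9, so the posterior is Beta(4.1+10, 11+9) = Beta(14.1, 20).
For Beta(a, b) with a, b > 1 the mode is (a−1)/(a+b−2) = 13.1/32.1 ≈ 0.408.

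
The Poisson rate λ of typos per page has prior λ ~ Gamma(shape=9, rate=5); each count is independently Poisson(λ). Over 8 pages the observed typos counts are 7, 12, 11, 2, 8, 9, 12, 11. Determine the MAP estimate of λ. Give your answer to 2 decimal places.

λ̂_MAP = 6.15

Σxᵢ = 7+12+11+2+8+9+12+11 = 72, with n = 8.
Posterior ∝ λ^8e^(−5λ) · λ^72e^(−8λ) = λ^80e^(−13λ), i.e. Gamma(shape=81, rate=13).
The mode of a Gamma(a, b) with a ≥ 1 (shape–rate) is (a−1)/b = 80/13 ≈ 6.15.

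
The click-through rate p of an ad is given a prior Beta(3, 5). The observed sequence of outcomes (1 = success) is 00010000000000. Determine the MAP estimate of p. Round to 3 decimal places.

p̂_MAP = 0.150

Prior: Beta(3, 5).
Data: 1 success in 14 trials (from the sequence). The binomial likelihood contributes p(1−p)^13, so the posterior is Beta(3+1, 5+13) = Beta(4, 18).
For Beta(a, b) with a, b > 1 the mode is (a−1)/(a+b−2) = 3/20 ≈ 0.150.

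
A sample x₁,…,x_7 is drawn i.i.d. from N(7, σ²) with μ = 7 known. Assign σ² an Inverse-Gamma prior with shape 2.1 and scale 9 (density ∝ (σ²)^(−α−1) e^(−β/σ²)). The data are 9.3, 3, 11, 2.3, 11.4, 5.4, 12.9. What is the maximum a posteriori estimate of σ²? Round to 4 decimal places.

σ̂²_MAP = 10.1598

Sum of squared deviations about the known mean: SS = (9.3−7)² + (3−7)² + (11−7)² + (2.3−7)² + (11.4−7)² + (5.4−7)² + (12.9−7)² = 116.11.
The Normal likelihood contributes (σ²)^(−n/2) exp(−SS/(2σ²)), so the posterior is Inverse-Gamma(α + n/2, β + SS/2) = Inverse-Gamma(5.6, 67.055).
The mode of Inverse-Gamma(a, b) is b/(a+1) = 67.055/6.6 ≈ 10.1598.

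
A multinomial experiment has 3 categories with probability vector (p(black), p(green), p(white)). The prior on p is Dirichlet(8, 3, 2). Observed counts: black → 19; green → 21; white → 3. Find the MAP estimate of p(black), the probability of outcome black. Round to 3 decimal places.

The posterior is Dirichlet(αᵢ + nᵢ) = Dirichlet(27, 24, 5).
For a Dirichlet(a₁,…,a_K) with all aᵢ > 1, the mode has j-th component (aⱼ − 1)/(Σaᵢ − K).
Here Σaᵢ = 56 and K = 3, so p(black) = (27 − 1)/(56 − 3) = 26/53 ≈ 0.491.

MAP estimate of p(black) = 0.491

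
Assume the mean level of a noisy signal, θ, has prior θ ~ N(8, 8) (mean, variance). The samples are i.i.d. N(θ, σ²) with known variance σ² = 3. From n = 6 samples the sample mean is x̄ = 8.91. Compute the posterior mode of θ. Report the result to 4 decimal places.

θ̂_MAP = 8.8565

n = 6, x̄ = 8.91.
For a Normal prior and Normal likelihood with known variance, the posterior is Normal; its mode equals its mean, the precision-weighted average.
Prior precision 1/σ₀² = 1/8 = 0.125; data precision n/σ² = 6/3 = 2.
θ̂ = (0.125·8 + 2·8.91) / (0.125 + 2) = 18.82/2.125 = 3764/425 ≈ 8.8565.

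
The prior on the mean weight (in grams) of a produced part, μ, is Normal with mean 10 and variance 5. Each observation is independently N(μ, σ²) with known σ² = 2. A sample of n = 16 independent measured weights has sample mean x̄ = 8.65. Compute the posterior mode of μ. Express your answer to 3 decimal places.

n = 16, x̄ = 8.65.
For a Normal prior and Normal likelihood with known variance, the posterior is Normal; its mode equals its mean, the precision-weighted average.
Prior precision 1/σ₀² = 1/5 = 0.2; data precision n/σ² = 16/2 = 8.
μ̂ = (0.2·10 + 8·8.65) / (0.2 + 8) = 71.2/8.2 = 356/41 ≈ 8.683.

μ̂_MAP = 8.683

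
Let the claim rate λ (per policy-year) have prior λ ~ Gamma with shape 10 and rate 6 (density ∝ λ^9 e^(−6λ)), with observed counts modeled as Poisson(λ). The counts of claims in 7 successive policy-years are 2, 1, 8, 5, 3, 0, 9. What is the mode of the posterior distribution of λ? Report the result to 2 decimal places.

Σxᵢ = 2+1+8+5+3+0+9 = 28, with n = 7.
Posterior ∝ λ^9e^(−6λ) · λ^28e^(−7λ) = λ^37e^(−13λ), i.e. Gamma(shape=38, rate=13).
The mode of a Gamma(a, b) with a ≥ 1 (shape–rate) is (a−1)/b = 37/13 ≈ 2.85.

λ̂_MAP = 2.85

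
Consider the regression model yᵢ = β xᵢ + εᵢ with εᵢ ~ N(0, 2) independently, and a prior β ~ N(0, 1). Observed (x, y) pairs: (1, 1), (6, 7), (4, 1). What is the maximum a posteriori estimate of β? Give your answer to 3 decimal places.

log p(β | y) = −Σ(yᵢ − βxᵢ)²/(2·2) − β²/(2·1) + const.
Setting the derivative to zero: Σxᵢ(yᵢ − βxᵢ)/2 − β/1 = 0, so β = Σxᵢyᵢ / (Σxᵢ² + σ²/τ²).
Σxᵢyᵢ = 1·1 + 6·7 + 4·1 = 47; Σxᵢ² = 53; σ²/τ² = 2.
β̂_MAP = 47 / (53 + 2) = 47/55 ≈ 0.855.

β̂_MAP = 0.855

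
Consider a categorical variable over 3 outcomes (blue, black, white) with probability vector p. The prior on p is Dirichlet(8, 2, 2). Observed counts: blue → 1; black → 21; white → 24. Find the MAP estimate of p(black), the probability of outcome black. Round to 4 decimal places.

The posterior is Dirichlet(αᵢ + nᵢ) = Dirichlet(9, 23, 26).
For a Dirichlet(a₁,…,a_K) with all aᵢ > 1, the mode has j-th component (aⱼ − 1)/(Σaᵢ − K).
Here Σaᵢ = 58 and K = 3, so p(black) = (23 − 1)/(58 − 3) = 22/55 ≈ 0.4000.

MAP estimate of p(black) = 0.4000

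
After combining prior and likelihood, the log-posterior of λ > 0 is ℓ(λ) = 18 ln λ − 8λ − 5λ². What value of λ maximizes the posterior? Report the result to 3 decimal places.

ℓ'(λ) = 18/λ − 8 − 10λ. Setting this to zero and multiplying by λ: 10λ² + 8λ − 18 = 0.
λ = (−8 + √(8² + 4·10·18)) / (2·10) = (−8 + √784) / 20 = (−8 + 28)/20 = 1.
ℓ''(λ) = −18/λ² − 10 < 0, confirming a maximum.

λ̂_MAP = 1.000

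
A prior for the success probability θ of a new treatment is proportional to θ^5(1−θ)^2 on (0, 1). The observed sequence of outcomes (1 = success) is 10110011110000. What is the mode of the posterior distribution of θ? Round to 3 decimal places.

The prior density ∝ θ^5(1−θ)^2 is the kernel of Beta(6, 3).
Data: 7 successes in 14 trials (from the sequence). The binomial likelihood contributes θ^7(1−θ)^7, so the posterior is Beta(6+7, 3+7) = Beta(13, 10).
For Beta(a, b) with a, b > 1 the mode is (a−1)/(a+b−2) = 12/21 ≈ 0.571.

θ̂_MAP = 0.571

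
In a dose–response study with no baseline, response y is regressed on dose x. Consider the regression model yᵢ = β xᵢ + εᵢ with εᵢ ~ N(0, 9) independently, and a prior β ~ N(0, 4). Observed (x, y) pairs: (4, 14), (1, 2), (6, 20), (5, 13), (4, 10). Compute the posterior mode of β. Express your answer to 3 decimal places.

log p(β | y) = −Σ(yᵢ − βxᵢ)²/(2·9) − β²/(2·4) + const.
Setting the derivative to zero: Σxᵢ(yᵢ − βxᵢ)/9 − β/4 = 0, so β = Σxᵢyᵢ / (Σxᵢ² + σ²/τ²).
Σxᵢyᵢ = 4·14 + 1·2 + 6·20 + 5·13 + 4·10 = 283; Σxᵢ² = 94; σ²/τ² = 2.25.
β̂_MAP = 283 / (94 + 2.25) = 283/96.25 ≈ 2.940.

β̂_MAP = 2.940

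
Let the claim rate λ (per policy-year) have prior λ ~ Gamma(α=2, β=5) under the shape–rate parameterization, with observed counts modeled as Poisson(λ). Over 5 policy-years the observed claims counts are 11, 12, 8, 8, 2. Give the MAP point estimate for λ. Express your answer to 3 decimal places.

Σxᵢ = 11+12+8+8+2 = 41, with n = 5.
Posterior ∝ λe^(−5λ) · λ^41e^(−5λ) = λ^42e^(−10λ), i.e. Gamma(shape=43, rate=10).
The mode of a Gamma(a, b) with a ≥ 1 (shape–rate) is (a−1)/b = 42/10 ≈ 4.200.

λ̂_MAP = 4.200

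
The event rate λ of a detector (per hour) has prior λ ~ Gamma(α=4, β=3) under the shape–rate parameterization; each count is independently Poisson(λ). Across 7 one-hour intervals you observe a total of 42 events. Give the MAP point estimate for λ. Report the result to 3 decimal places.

Σxᵢ = 42, n = 7.
Posterior ∝ λ^3e^(−3λ) · λ^42e^(−7λ) = λ^45e^(−10λ), i.e. Gamma(shape=46, rate=10).
The mode of a Gamma(a, b) with a ≥ 1 (shape–rate) is (a−1)/b = 45/10 ≈ 4.500.

λ̂_MAP = 4.500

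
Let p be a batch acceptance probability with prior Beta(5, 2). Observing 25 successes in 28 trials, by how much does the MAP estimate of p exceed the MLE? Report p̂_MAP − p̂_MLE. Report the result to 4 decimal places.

Posterior is Beta(30, 5); MAP = (30−1)/(35−2) = 29/33 ≈ 0.87879.
MLE ignores the prior: p̂_MLE = k/n = 25/28 ≈ 0.89286.
Difference = 29/33 − 25/28 = -13/924 ≈ -0.0141.

MAP − MLE = -0.0141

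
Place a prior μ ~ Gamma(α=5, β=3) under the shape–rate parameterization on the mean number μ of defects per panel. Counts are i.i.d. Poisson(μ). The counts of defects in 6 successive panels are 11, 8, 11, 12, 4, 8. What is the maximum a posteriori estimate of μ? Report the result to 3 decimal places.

Σxᵢ = 11+8+11+12+4+8 = 54, with n = 6.
Posterior ∝ μ^4e^(−3μ) · μ^54e^(−6μ) = μ^58e^(−9μ), i.e. Gamma(shape=59, rate=9).
The mode of a Gamma(a, b) with a ≥ 1 (shape–rate) is (a−1)/b = 58/9 ≈ 6.444.

μ̂_MAP = 6.444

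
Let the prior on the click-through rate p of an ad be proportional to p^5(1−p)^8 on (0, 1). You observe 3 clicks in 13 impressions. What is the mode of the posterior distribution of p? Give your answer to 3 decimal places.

The prior density ∝ p^5(1−p)^8 is the kernel of Beta(6, 9).
Data: 3 successes in 13 trials. The binomial likelihood contributes p^3(1−p)^10, so the posterior is Beta(6+3, 9+10) = Beta(9, 19).
For Beta(a, b) with a, b > 1 the mode is (a−1)/(a+b−2) = 8/26 ≈ 0.308.

p̂_MAP = 0.308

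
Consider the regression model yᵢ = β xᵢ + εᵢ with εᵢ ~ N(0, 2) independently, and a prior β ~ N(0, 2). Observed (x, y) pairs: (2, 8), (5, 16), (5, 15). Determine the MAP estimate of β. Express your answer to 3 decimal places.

β̂_MAP = 3.109

log p(β | y) = −Σ(yᵢ − βxᵢ)²/(2·2) − β²/(2·2) + const.
Setting the derivative to zero: Σxᵢ(yᵢ − βxᵢ)/2 − β/2 = 0, so β = Σxᵢyᵢ / (Σxᵢ² + σ²/τ²).
Σxᵢyᵢ = 2·8 + 5·16 + 5·15 = 171; Σxᵢ² = 54; σ²/τ² = 1.
β̂_MAP = 171 / (54 + 1) = 171/55 ≈ 3.109.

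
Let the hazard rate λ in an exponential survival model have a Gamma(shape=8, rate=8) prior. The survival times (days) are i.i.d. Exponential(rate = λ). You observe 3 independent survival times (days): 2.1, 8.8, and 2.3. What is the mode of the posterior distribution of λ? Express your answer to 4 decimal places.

λ̂_MAP = 0.4717

The Exponential(rate=λ) likelihood is ∝ λ^n e^(−λΣtᵢ). Here n = 3 and Σtᵢ = 2.1 + 8.8 + 2.3 = 13.2.
Posterior ∝ λ^7e^(−8λ) · λ^3e^(−13.2λ) = λ^10e^(−21.2λ), i.e. Gamma(11, 21.2).
Mode = (a−1)/b = 10/21.2 ≈ 0.4717.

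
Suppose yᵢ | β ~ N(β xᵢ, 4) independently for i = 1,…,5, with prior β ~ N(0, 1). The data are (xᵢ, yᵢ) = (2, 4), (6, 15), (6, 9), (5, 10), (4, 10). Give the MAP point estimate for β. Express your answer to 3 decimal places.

log p(β | y) = −Σ(yᵢ − βxᵢ)²/(2·4) − β²/(2·1) + const.
Setting the derivative to zero: Σxᵢ(yᵢ − βxᵢ)/4 − β/1 = 0, so β = Σxᵢyᵢ / (Σxᵢ² + σ²/τ²).
Σxᵢyᵢ = 2·4 + 6·15 + 6·9 + 5·10 + 4·10 = 242; Σxᵢ² = 117; σ²/τ² = 4.
β̂_MAP = 242 / (117 + 4) = 242/121 ≈ 2.000.

β̂_MAP = 2.000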